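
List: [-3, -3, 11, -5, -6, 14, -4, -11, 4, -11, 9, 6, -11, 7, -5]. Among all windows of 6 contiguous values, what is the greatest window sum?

-3 -3 11 -5 -6 14 → sum 8
-3 11 -5 -6 14 -4 → sum 7
11 -5 -6 14 -4 -11 → sum -1
-5 -6 14 -4 -11 4 → sum -8
-6 14 -4 -11 4 -11 → sum -14
14 -4 -11 4 -11 9 → sum 1
-4 -11 4 -11 9 6 → sum -7
-11 4 -11 9 6 -11 → sum -14
4 -11 9 6 -11 7 → sum 4
-11 9 6 -11 7 -5 → sum -5
Greatest of these is 8.

8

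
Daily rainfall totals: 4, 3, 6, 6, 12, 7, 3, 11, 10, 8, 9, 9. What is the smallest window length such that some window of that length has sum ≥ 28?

add 4: running sum 4 < 28
add 3: running sum 7 < 28
add 6: running sum 13 < 28
add 6: running sum 19 < 28
add 12: shortest ending here [4, 3, 6, 6, 12] sum 31, len 5
add 7: shortest ending here [6, 6, 12, 7] sum 31, len 4
add 3: shortest ending here [6, 12, 7, 3] sum 28, len 4
add 11: shortest ending here [12, 7, 3, 11] sum 33, len 4
add 10: shortest ending here [7, 3, 11, 10] sum 31, len 4
add 8: shortest ending here [11, 10, 8] sum 29, len 3
add 9: shortest ending here [11, 10, 8, 9] sum 38, len 4
add 9: shortest ending here [10, 8, 9, 9] sum 36, len 4
Shortest qualifying length: 3.

3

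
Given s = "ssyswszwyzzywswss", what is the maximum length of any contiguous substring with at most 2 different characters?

add s: window [s] (1 distinct), len 1
add s: window [s, s] (1 distinct), len 2
add y: window [s, s, y] (2 distinct), len 3
add s: window [s, s, y, s] (2 distinct), len 4
add w: window [s, w] (2 distinct), len 2
add s: window [s, w, s] (2 distinct), len 3
add z: window [s, z] (2 distinct), len 2
add w: window [z, w] (2 distinct), len 2
add y: window [w, y] (2 distinct), len 2
add z: window [y, z] (2 distinct), len 2
add z: window [y, z, z] (2 distinct), len 3
add y: window [y, z, z, y] (2 distinct), len 4
add w: window [y, w] (2 distinct), len 2
add s: window [w, s] (2 distinct), len 2
add w: window [w, s, w] (2 distinct), len 3
add s: window [w, s, w, s] (2 distinct), len 4
add s: window [w, s, w, s, s] (2 distinct), len 5
Longest length with ≤2 distinct: 5.

5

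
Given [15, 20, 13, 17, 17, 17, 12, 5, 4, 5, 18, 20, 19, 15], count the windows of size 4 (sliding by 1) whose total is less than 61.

5

15 20 13 17 → sum 65
20 13 17 17 → sum 67
13 17 17 17 → sum 64
17 17 17 12 → sum 63
17 17 12 5 → sum 51  < 61 ✓
17 12 5 4 → sum 38  < 61 ✓
12 5 4 5 → sum 26  < 61 ✓
5 4 5 18 → sum 32  < 61 ✓
4 5 18 20 → sum 47  < 61 ✓
5 18 20 19 → sum 62
18 20 19 15 → sum 72
5 windows satisfy the condition.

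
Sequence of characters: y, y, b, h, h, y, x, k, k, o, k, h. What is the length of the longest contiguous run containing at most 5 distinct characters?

9

[y] 1 distinct, len 1
[y, y] 1 distinct, len 2
[y, y, b] 2 distinct, len 3
[y, y, b, h] 3 distinct, len 4
[y, y, b, h, h] 3 distinct, len 5
[y, y, b, h, h, y] 3 distinct, len 6
[y, y, b, h, h, y, x] 4 distinct, len 7
[y, y, b, h, h, y, x, k] 5 distinct, len 8
[y, y, b, h, h, y, x, k, k] 5 distinct, len 9
[h, h, y, x, k, k, o] 5 distinct, len 7
[h, h, y, x, k, k, o, k] 5 distinct, len 8
[h, h, y, x, k, k, o, k, h] 5 distinct, len 9
Longest length with ≤5 distinct: 9.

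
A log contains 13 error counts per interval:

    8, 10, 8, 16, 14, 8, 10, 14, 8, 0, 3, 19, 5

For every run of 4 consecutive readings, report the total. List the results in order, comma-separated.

(8, 10, 8, 16) → sum 42
(10, 8, 16, 14) → sum 48
(8, 16, 14, 8) → sum 46
(16, 14, 8, 10) → sum 48
(14, 8, 10, 14) → sum 46
(8, 10, 14, 8) → sum 40
(10, 14, 8, 0) → sum 32
(14, 8, 0, 3) → sum 25
(8, 0, 3, 19) → sum 30
(0, 3, 19, 5) → sum 27

42, 48, 46, 48, 46, 40, 32, 25, 30, 27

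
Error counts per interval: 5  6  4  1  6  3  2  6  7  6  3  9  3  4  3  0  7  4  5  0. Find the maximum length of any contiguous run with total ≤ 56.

13

→ 5: sum 5, len 1
→ 6: sum 11, len 2
→ 4: sum 15, len 3
→ 1: sum 16, len 4
→ 6: sum 22, len 5
→ 3: sum 25, len 6
→ 2: sum 27, len 7
→ 6: sum 33, len 8
→ 7: sum 40, len 9
→ 6: sum 46, len 10
→ 3: sum 49, len 11
→ 9 (dropped 5): sum 53, len 11
→ 3: sum 56, len 12
→ 4 (dropped 6): sum 54, len 12
→ 3 (dropped 4): sum 53, len 12
→ 0: sum 53, len 13
→ 7 (dropped 1, 6): sum 53, len 12
→ 4 (dropped 3): sum 54, len 12
→ 5 (dropped 2, 6): sum 51, len 11
→ 0: sum 51, len 12
Longest length seen: 13.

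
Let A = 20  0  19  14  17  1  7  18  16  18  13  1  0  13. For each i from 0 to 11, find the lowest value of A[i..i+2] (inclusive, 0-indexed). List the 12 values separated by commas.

0, 0, 14, 1, 1, 1, 7, 16, 13, 1, 0, 0

20 0 19 → min 0
0 19 14 → min 0
19 14 17 → min 14
14 17 1 → min 1
17 1 7 → min 1
1 7 18 → min 1
7 18 16 → min 7
18 16 18 → min 16
16 18 13 → min 13
18 13 1 → min 1
13 1 0 → min 0
1 0 13 → min 0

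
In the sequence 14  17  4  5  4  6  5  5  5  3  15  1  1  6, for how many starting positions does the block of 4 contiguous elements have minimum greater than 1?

8

(14, 17, 4, 5) → min 4  > 1 ✓
(17, 4, 5, 4) → min 4  > 1 ✓
(4, 5, 4, 6) → min 4  > 1 ✓
(5, 4, 6, 5) → min 4  > 1 ✓
(4, 6, 5, 5) → min 4  > 1 ✓
(6, 5, 5, 5) → min 5  > 1 ✓
(5, 5, 5, 3) → min 3  > 1 ✓
(5, 5, 3, 15) → min 3  > 1 ✓
(5, 3, 15, 1) → min 1
(3, 15, 1, 1) → min 1
(15, 1, 1, 6) → min 1
8 windows satisfy the condition.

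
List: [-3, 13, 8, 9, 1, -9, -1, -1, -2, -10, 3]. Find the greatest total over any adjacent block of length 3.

Each size-3 window and its sum:
(-3, 13, 8) → sum 18
(13, 8, 9) → sum 30
(8, 9, 1) → sum 18
(9, 1, -9) → sum 1
(1, -9, -1) → sum -9
(-9, -1, -1) → sum -11
(-1, -1, -2) → sum -4
(-1, -2, -10) → sum -13
(-2, -10, 3) → sum -9
Greatest of these is 30.

30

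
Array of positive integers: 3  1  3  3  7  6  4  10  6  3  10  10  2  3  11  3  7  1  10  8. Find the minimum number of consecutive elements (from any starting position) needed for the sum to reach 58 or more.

Extend right; whenever the sum reaches 58, record the length and shrink from the left:
add 3: running sum 3 < 58
add 1: running sum 4 < 58
add 3: running sum 7 < 58
add 3: running sum 10 < 58
add 7: running sum 17 < 58
add 6: running sum 23 < 58
add 4: running sum 27 < 58
add 10: running sum 37 < 58
add 6: running sum 43 < 58
add 3: running sum 46 < 58
add 10: running sum 56 < 58
end 11: [3, 7, 6, 4, 10, 6, 3, 10, 10] sum 59, len 9
end 12: [7, 6, 4, 10, 6, 3, 10, 10, 2] sum 58, len 9
end 13: [7, 6, 4, 10, 6, 3, 10, 10, 2, 3] sum 61, len 10
end 14: [4, 10, 6, 3, 10, 10, 2, 3, 11] sum 59, len 9
end 15: [10, 6, 3, 10, 10, 2, 3, 11, 3] sum 58, len 9
end 16: [10, 6, 3, 10, 10, 2, 3, 11, 3, 7] sum 65, len 10
end 17: [10, 6, 3, 10, 10, 2, 3, 11, 3, 7, 1] sum 66, len 11
end 18: [3, 10, 10, 2, 3, 11, 3, 7, 1, 10] sum 60, len 10
end 19: [10, 10, 2, 3, 11, 3, 7, 1, 10, 8] sum 65, len 10
Shortest qualifying length: 9.

9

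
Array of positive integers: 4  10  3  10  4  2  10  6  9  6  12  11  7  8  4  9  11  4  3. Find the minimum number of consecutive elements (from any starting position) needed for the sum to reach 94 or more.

12

Extend right; whenever the sum reaches 94, record the length and shrink from the left:
add 4: running sum 4 < 94
add 10: running sum 14 < 94
add 3: running sum 17 < 94
add 10: running sum 27 < 94
add 4: running sum 31 < 94
add 2: running sum 33 < 94
add 10: running sum 43 < 94
add 6: running sum 49 < 94
add 9: running sum 58 < 94
add 6: running sum 64 < 94
add 12: running sum 76 < 94
add 11: running sum 87 < 94
add 7: shortest ending here [4, 10, 3, 10, 4, 2, 10, 6, 9, 6, 12, 11, 7] sum 94, len 13
add 8: shortest ending here [10, 3, 10, 4, 2, 10, 6, 9, 6, 12, 11, 7, 8] sum 98, len 13
add 4: shortest ending here [10, 3, 10, 4, 2, 10, 6, 9, 6, 12, 11, 7, 8, 4] sum 102, len 14
add 9: shortest ending here [10, 4, 2, 10, 6, 9, 6, 12, 11, 7, 8, 4, 9] sum 98, len 13
add 11: shortest ending here [2, 10, 6, 9, 6, 12, 11, 7, 8, 4, 9, 11] sum 95, len 12
add 4: shortest ending here [10, 6, 9, 6, 12, 11, 7, 8, 4, 9, 11, 4] sum 97, len 12
add 3: shortest ending here [10, 6, 9, 6, 12, 11, 7, 8, 4, 9, 11, 4, 3] sum 100, len 13
Shortest qualifying length: 12.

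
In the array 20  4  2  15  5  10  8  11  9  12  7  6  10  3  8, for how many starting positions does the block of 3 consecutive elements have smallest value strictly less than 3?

20 4 2 → min 2  < 3 ✓
4 2 15 → min 2  < 3 ✓
2 15 5 → min 2  < 3 ✓
15 5 10 → min 5
5 10 8 → min 5
10 8 11 → min 8
8 11 9 → min 8
11 9 12 → min 9
9 12 7 → min 7
12 7 6 → min 6
7 6 10 → min 6
6 10 3 → min 3
10 3 8 → min 3
3 windows satisfy the condition.

3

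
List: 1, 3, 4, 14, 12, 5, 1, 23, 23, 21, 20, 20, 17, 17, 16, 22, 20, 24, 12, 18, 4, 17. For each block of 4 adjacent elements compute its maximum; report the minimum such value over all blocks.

14

1 3 4 14 → max 14
3 4 14 12 → max 14
4 14 12 5 → max 14
14 12 5 1 → max 14
12 5 1 23 → max 23
5 1 23 23 → max 23
1 23 23 21 → max 23
23 23 21 20 → max 23
23 21 20 20 → max 23
21 20 20 17 → max 21
20 20 17 17 → max 20
20 17 17 16 → max 20
17 17 16 22 → max 22
17 16 22 20 → max 22
16 22 20 24 → max 24
22 20 24 12 → max 24
20 24 12 18 → max 24
24 12 18 4 → max 24
12 18 4 17 → max 18
Minimum of these is 14.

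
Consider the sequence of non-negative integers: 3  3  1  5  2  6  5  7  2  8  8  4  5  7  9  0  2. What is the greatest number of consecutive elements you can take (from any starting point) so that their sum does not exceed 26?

7

Extend to the right; shrink from the left whenever the sum exceeds 26:
[3] sum 3 len 1
[3, 3] sum 6 len 2
[3, 3, 1] sum 7 len 3
[3, 3, 1, 5] sum 12 len 4
[3, 3, 1, 5, 2] sum 14 len 5
[3, 3, 1, 5, 2, 6] sum 20 len 6
[3, 3, 1, 5, 2, 6, 5] sum 25 len 7
[1, 5, 2, 6, 5, 7] sum 26 len 6
[2, 6, 5, 7, 2] sum 22 len 5
[5, 7, 2, 8] sum 22 len 4
[7, 2, 8, 8] sum 25 len 4
[2, 8, 8, 4] sum 22 len 4
[8, 8, 4, 5] sum 25 len 4
[8, 4, 5, 7] sum 24 len 4
[4, 5, 7, 9] sum 25 len 4
[4, 5, 7, 9, 0] sum 25 len 5
[5, 7, 9, 0, 2] sum 23 len 5
Longest length seen: 7.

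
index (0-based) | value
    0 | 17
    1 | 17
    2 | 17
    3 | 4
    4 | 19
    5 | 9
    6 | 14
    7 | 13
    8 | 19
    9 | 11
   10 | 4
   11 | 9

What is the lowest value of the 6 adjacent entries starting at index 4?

Elements at indices 4..9: 19, 9, 14, 13, 19, 11
min(19, 9, 14, 13, 19, 11) = 9

9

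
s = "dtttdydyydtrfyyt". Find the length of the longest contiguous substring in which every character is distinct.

5

[d] len 1
[d, t] len 2
[t] len 1
[t] len 1
[t, d] len 2
[t, d, y] len 3
[y, d] len 2
[d, y] len 2
[y] len 1
[y, d] len 2
[y, d, t] len 3
[y, d, t, r] len 4
[y, d, t, r, f] len 5
[d, t, r, f, y] len 5
[y] len 1
[y, t] len 2
Longest all-distinct length: 5.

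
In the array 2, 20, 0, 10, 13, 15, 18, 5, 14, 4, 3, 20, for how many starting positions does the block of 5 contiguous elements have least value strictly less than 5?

(2, 20, 0, 10, 13) → min 0  < 5 ✓
(20, 0, 10, 13, 15) → min 0  < 5 ✓
(0, 10, 13, 15, 18) → min 0  < 5 ✓
(10, 13, 15, 18, 5) → min 5
(13, 15, 18, 5, 14) → min 5
(15, 18, 5, 14, 4) → min 4  < 5 ✓
(18, 5, 14, 4, 3) → min 3  < 5 ✓
(5, 14, 4, 3, 20) → min 3  < 5 ✓
6 windows satisfy the condition.

6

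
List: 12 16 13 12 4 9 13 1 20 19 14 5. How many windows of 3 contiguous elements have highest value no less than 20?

(12, 16, 13) → max 16
(16, 13, 12) → max 16
(13, 12, 4) → max 13
(12, 4, 9) → max 12
(4, 9, 13) → max 13
(9, 13, 1) → max 13
(13, 1, 20) → max 20  ≥ 20 ✓
(1, 20, 19) → max 20  ≥ 20 ✓
(20, 19, 14) → max 20  ≥ 20 ✓
(19, 14, 5) → max 19
3 windows satisfy the condition.

3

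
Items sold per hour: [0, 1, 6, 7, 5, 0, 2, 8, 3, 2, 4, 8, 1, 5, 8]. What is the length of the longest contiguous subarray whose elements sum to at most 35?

[0] sum 0 len 1
[0, 1] sum 1 len 2
[0, 1, 6] sum 7 len 3
[0, 1, 6, 7] sum 14 len 4
[0, 1, 6, 7, 5] sum 19 len 5
[0, 1, 6, 7, 5, 0] sum 19 len 6
[0, 1, 6, 7, 5, 0, 2] sum 21 len 7
[0, 1, 6, 7, 5, 0, 2, 8] sum 29 len 8
[0, 1, 6, 7, 5, 0, 2, 8, 3] sum 32 len 9
[0, 1, 6, 7, 5, 0, 2, 8, 3, 2] sum 34 len 10
[7, 5, 0, 2, 8, 3, 2, 4] sum 31 len 8
[5, 0, 2, 8, 3, 2, 4, 8] sum 32 len 8
[5, 0, 2, 8, 3, 2, 4, 8, 1] sum 33 len 9
[0, 2, 8, 3, 2, 4, 8, 1, 5] sum 33 len 9
[3, 2, 4, 8, 1, 5, 8] sum 31 len 7
Longest length seen: 10.

10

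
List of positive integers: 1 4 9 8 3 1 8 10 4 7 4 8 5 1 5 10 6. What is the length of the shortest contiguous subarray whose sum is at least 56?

10

add 1: running sum 1 < 56
add 4: running sum 5 < 56
add 9: running sum 14 < 56
add 8: running sum 22 < 56
add 3: running sum 25 < 56
add 1: running sum 26 < 56
add 8: running sum 34 < 56
add 10: running sum 44 < 56
add 4: running sum 48 < 56
add 7: running sum 55 < 56
add 4: shortest ending here [4, 9, 8, 3, 1, 8, 10, 4, 7, 4] sum 58, len 10
add 8: shortest ending here [9, 8, 3, 1, 8, 10, 4, 7, 4, 8] sum 62, len 10
add 5: shortest ending here [8, 3, 1, 8, 10, 4, 7, 4, 8, 5] sum 58, len 10
add 1: shortest ending here [8, 3, 1, 8, 10, 4, 7, 4, 8, 5, 1] sum 59, len 11
add 5: shortest ending here [3, 1, 8, 10, 4, 7, 4, 8, 5, 1, 5] sum 56, len 11
add 10: shortest ending here [8, 10, 4, 7, 4, 8, 5, 1, 5, 10] sum 62, len 10
add 6: shortest ending here [10, 4, 7, 4, 8, 5, 1, 5, 10, 6] sum 60, len 10
Shortest qualifying length: 10.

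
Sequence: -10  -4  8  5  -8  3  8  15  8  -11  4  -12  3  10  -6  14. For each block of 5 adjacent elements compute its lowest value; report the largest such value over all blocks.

-10 -4 8 5 -8 → min -10
-4 8 5 -8 3 → min -8
8 5 -8 3 8 → min -8
5 -8 3 8 15 → min -8
-8 3 8 15 8 → min -8
3 8 15 8 -11 → min -11
8 15 8 -11 4 → min -11
15 8 -11 4 -12 → min -12
8 -11 4 -12 3 → min -12
-11 4 -12 3 10 → min -12
4 -12 3 10 -6 → min -12
-12 3 10 -6 14 → min -12
Largest of these is -8.

-8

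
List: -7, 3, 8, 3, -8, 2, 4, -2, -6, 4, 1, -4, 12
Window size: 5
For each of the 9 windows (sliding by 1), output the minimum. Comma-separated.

[-7, 3, 8, 3, -8] → min -8
[3, 8, 3, -8, 2] → min -8
[8, 3, -8, 2, 4] → min -8
[3, -8, 2, 4, -2] → min -8
[-8, 2, 4, -2, -6] → min -8
[2, 4, -2, -6, 4] → min -6
[4, -2, -6, 4, 1] → min -6
[-2, -6, 4, 1, -4] → min -6
[-6, 4, 1, -4, 12] → min -6

-8, -8, -8, -8, -8, -6, -6, -6, -6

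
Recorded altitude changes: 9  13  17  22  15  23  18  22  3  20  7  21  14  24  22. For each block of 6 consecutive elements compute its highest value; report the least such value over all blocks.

Each size-6 window and its max:
[9, 13, 17, 22, 15, 23] → max 23
[13, 17, 22, 15, 23, 18] → max 23
[17, 22, 15, 23, 18, 22] → max 23
[22, 15, 23, 18, 22, 3] → max 23
[15, 23, 18, 22, 3, 20] → max 23
[23, 18, 22, 3, 20, 7] → max 23
[18, 22, 3, 20, 7, 21] → max 22
[22, 3, 20, 7, 21, 14] → max 22
[3, 20, 7, 21, 14, 24] → max 24
[20, 7, 21, 14, 24, 22] → max 24
Least of these is 22.

22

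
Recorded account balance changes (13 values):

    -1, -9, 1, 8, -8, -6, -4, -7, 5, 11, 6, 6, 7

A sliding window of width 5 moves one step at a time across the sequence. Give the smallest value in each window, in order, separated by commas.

-9, -9, -8, -8, -8, -7, -7, -7, 5

[-1, -9, 1, 8, -8] → min -9
[-9, 1, 8, -8, -6] → min -9
[1, 8, -8, -6, -4] → min -8
[8, -8, -6, -4, -7] → min -8
[-8, -6, -4, -7, 5] → min -8
[-6, -4, -7, 5, 11] → min -7
[-4, -7, 5, 11, 6] → min -7
[-7, 5, 11, 6, 6] → min -7
[5, 11, 6, 6, 7] → min 5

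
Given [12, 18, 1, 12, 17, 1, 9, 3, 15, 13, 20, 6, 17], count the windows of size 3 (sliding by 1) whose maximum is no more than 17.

6

(12, 18, 1) → max 18
(18, 1, 12) → max 18
(1, 12, 17) → max 17  ≤ 17 ✓
(12, 17, 1) → max 17  ≤ 17 ✓
(17, 1, 9) → max 17  ≤ 17 ✓
(1, 9, 3) → max 9  ≤ 17 ✓
(9, 3, 15) → max 15  ≤ 17 ✓
(3, 15, 13) → max 15  ≤ 17 ✓
(15, 13, 20) → max 20
(13, 20, 6) → max 20
(20, 6, 17) → max 20
6 windows satisfy the condition.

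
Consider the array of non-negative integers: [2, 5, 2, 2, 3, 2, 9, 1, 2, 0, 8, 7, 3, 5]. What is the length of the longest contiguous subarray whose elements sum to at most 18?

6

Extend to the right; shrink from the left whenever the sum exceeds 18:
add 2: [2] sum 2, len 1
add 5: [2, 5] sum 7, len 2
add 2: [2, 5, 2] sum 9, len 3
add 2: [2, 5, 2, 2] sum 11, len 4
add 3: [2, 5, 2, 2, 3] sum 14, len 5
add 2: [2, 5, 2, 2, 3, 2] sum 16, len 6
add 9: [2, 2, 3, 2, 9] sum 18, len 5
add 1: [2, 3, 2, 9, 1] sum 17, len 5
add 2: [3, 2, 9, 1, 2] sum 17, len 5
add 0: [3, 2, 9, 1, 2, 0] sum 17, len 6
add 8: [1, 2, 0, 8] sum 11, len 4
add 7: [1, 2, 0, 8, 7] sum 18, len 5
add 3: [0, 8, 7, 3] sum 18, len 4
add 5: [7, 3, 5] sum 15, len 3
Longest length seen: 6.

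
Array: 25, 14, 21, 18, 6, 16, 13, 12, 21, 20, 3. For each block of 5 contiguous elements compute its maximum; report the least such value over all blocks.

18

25 14 21 18 6 → max 25
14 21 18 6 16 → max 21
21 18 6 16 13 → max 21
18 6 16 13 12 → max 18
6 16 13 12 21 → max 21
16 13 12 21 20 → max 21
13 12 21 20 3 → max 21
Least of these is 18.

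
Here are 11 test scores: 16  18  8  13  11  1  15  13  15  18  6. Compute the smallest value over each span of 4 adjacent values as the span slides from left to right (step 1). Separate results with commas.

16 18 8 13 → min 8
18 8 13 11 → min 8
8 13 11 1 → min 1
13 11 1 15 → min 1
11 1 15 13 → min 1
1 15 13 15 → min 1
15 13 15 18 → min 13
13 15 18 6 → min 6

8, 8, 1, 1, 1, 1, 13, 6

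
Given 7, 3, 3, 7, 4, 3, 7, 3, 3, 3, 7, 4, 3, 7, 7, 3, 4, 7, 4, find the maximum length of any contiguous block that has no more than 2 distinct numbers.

6

[7] 1 distinct, len 1
[7, 3] 2 distinct, len 2
[7, 3, 3] 2 distinct, len 3
[7, 3, 3, 7] 2 distinct, len 4
[7, 4] 2 distinct, len 2
[4, 3] 2 distinct, len 2
[3, 7] 2 distinct, len 2
[3, 7, 3] 2 distinct, len 3
[3, 7, 3, 3] 2 distinct, len 4
[3, 7, 3, 3, 3] 2 distinct, len 5
[3, 7, 3, 3, 3, 7] 2 distinct, len 6
[7, 4] 2 distinct, len 2
[4, 3] 2 distinct, len 2
[3, 7] 2 distinct, len 2
[3, 7, 7] 2 distinct, len 3
[3, 7, 7, 3] 2 distinct, len 4
[3, 4] 2 distinct, len 2
[4, 7] 2 distinct, len 2
[4, 7, 4] 2 distinct, len 3
Longest length with ≤2 distinct: 6.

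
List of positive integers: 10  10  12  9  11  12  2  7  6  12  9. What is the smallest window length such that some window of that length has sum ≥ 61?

Extend right; whenever the sum reaches 61, record the length and shrink from the left:
add 10: running sum 10 < 61
add 10: running sum 20 < 61
add 12: running sum 32 < 61
add 9: running sum 41 < 61
add 11: running sum 52 < 61
end 5: [10, 10, 12, 9, 11, 12] sum 64, len 6
end 6: [10, 10, 12, 9, 11, 12, 2] sum 66, len 7
end 7: [10, 12, 9, 11, 12, 2, 7] sum 63, len 7
end 8: [10, 12, 9, 11, 12, 2, 7, 6] sum 69, len 8
end 9: [12, 9, 11, 12, 2, 7, 6, 12] sum 71, len 8
end 10: [9, 11, 12, 2, 7, 6, 12, 9] sum 68, len 8
Shortest qualifying length: 6.

6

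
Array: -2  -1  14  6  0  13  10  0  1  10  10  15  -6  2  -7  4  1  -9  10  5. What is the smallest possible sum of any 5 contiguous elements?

[-2, -1, 14, 6, 0] → sum 17
[-1, 14, 6, 0, 13] → sum 32
[14, 6, 0, 13, 10] → sum 43
[6, 0, 13, 10, 0] → sum 29
[0, 13, 10, 0, 1] → sum 24
[13, 10, 0, 1, 10] → sum 34
[10, 0, 1, 10, 10] → sum 31
[0, 1, 10, 10, 15] → sum 36
[1, 10, 10, 15, -6] → sum 30
[10, 10, 15, -6, 2] → sum 31
[10, 15, -6, 2, -7] → sum 14
[15, -6, 2, -7, 4] → sum 8
[-6, 2, -7, 4, 1] → sum -6
[2, -7, 4, 1, -9] → sum -9
[-7, 4, 1, -9, 10] → sum -1
[4, 1, -9, 10, 5] → sum 11
Smallest of these is -9.

-9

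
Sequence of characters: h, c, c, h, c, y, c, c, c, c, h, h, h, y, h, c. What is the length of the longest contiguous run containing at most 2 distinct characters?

7

add h: window [h] (1 distinct), len 1
add c: window [h, c] (2 distinct), len 2
add c: window [h, c, c] (2 distinct), len 3
add h: window [h, c, c, h] (2 distinct), len 4
add c: window [h, c, c, h, c] (2 distinct), len 5
add y: window [c, y] (2 distinct), len 2
add c: window [c, y, c] (2 distinct), len 3
add c: window [c, y, c, c] (2 distinct), len 4
add c: window [c, y, c, c, c] (2 distinct), len 5
add c: window [c, y, c, c, c, c] (2 distinct), len 6
add h: window [c, c, c, c, h] (2 distinct), len 5
add h: window [c, c, c, c, h, h] (2 distinct), len 6
add h: window [c, c, c, c, h, h, h] (2 distinct), len 7
add y: window [h, h, h, y] (2 distinct), len 4
add h: window [h, h, h, y, h] (2 distinct), len 5
add c: window [h, c] (2 distinct), len 2
Longest length with ≤2 distinct: 7.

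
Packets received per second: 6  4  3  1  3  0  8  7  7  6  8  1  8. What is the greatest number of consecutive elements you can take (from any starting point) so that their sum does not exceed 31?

Extend to the right; shrink from the left whenever the sum exceeds 31:
add 6: [6] sum 6, len 1
add 4: [6, 4] sum 10, len 2
add 3: [6, 4, 3] sum 13, len 3
add 1: [6, 4, 3, 1] sum 14, len 4
add 3: [6, 4, 3, 1, 3] sum 17, len 5
add 0: [6, 4, 3, 1, 3, 0] sum 17, len 6
add 8: [6, 4, 3, 1, 3, 0, 8] sum 25, len 7
add 7: [4, 3, 1, 3, 0, 8, 7] sum 26, len 7
add 7: [3, 1, 3, 0, 8, 7, 7] sum 29, len 7
add 6: [3, 0, 8, 7, 7, 6] sum 31, len 6
add 8: [7, 7, 6, 8] sum 28, len 4
add 1: [7, 7, 6, 8, 1] sum 29, len 5
add 8: [7, 6, 8, 1, 8] sum 30, len 5
Longest length seen: 7.

7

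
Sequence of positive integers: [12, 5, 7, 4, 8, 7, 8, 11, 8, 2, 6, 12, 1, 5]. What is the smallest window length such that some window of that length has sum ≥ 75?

add 12: running sum 12 < 75
add 5: running sum 17 < 75
add 7: running sum 24 < 75
add 4: running sum 28 < 75
add 8: running sum 36 < 75
add 7: running sum 43 < 75
add 8: running sum 51 < 75
add 11: running sum 62 < 75
add 8: running sum 70 < 75
add 2: running sum 72 < 75
end 10: [12, 5, 7, 4, 8, 7, 8, 11, 8, 2, 6] sum 78, len 11
end 11: [5, 7, 4, 8, 7, 8, 11, 8, 2, 6, 12] sum 78, len 11
end 12: [5, 7, 4, 8, 7, 8, 11, 8, 2, 6, 12, 1] sum 79, len 12
end 13: [7, 4, 8, 7, 8, 11, 8, 2, 6, 12, 1, 5] sum 79, len 12
Shortest qualifying length: 11.

11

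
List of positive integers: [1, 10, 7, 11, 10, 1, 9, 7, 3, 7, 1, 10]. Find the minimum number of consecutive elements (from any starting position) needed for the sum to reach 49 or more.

Extend right; whenever the sum reaches 49, record the length and shrink from the left:
add 1: running sum 1 < 49
add 10: running sum 11 < 49
add 7: running sum 18 < 49
add 11: running sum 29 < 49
add 10: running sum 39 < 49
add 1: running sum 40 < 49
end 6: [1, 10, 7, 11, 10, 1, 9] sum 49, len 7
end 7: [10, 7, 11, 10, 1, 9, 7] sum 55, len 7
end 8: [10, 7, 11, 10, 1, 9, 7, 3] sum 58, len 8
end 9: [7, 11, 10, 1, 9, 7, 3, 7] sum 55, len 8
end 10: [11, 10, 1, 9, 7, 3, 7, 1] sum 49, len 8
end 11: [11, 10, 1, 9, 7, 3, 7, 1, 10] sum 59, len 9
Shortest qualifying length: 7.

7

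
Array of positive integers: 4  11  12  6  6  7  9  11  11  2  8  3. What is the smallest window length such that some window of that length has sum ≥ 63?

Extend right; whenever the sum reaches 63, record the length and shrink from the left:
add 4: running sum 4 < 63
add 11: running sum 15 < 63
add 12: running sum 27 < 63
add 6: running sum 33 < 63
add 6: running sum 39 < 63
add 7: running sum 46 < 63
add 9: running sum 55 < 63
add 11: shortest ending here [4, 11, 12, 6, 6, 7, 9, 11] sum 66, len 8
add 11: shortest ending here [11, 12, 6, 6, 7, 9, 11, 11] sum 73, len 8
add 2: shortest ending here [12, 6, 6, 7, 9, 11, 11, 2] sum 64, len 8
add 8: shortest ending here [12, 6, 6, 7, 9, 11, 11, 2, 8] sum 72, len 9
add 3: shortest ending here [6, 6, 7, 9, 11, 11, 2, 8, 3] sum 63, len 9
Shortest qualifying length: 8.

8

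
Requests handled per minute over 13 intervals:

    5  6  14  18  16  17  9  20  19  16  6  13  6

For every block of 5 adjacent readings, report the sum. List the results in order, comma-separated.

5 6 14 18 16 → sum 59
6 14 18 16 17 → sum 71
14 18 16 17 9 → sum 74
18 16 17 9 20 → sum 80
16 17 9 20 19 → sum 81
17 9 20 19 16 → sum 81
9 20 19 16 6 → sum 70
20 19 16 6 13 → sum 74
19 16 6 13 6 → sum 60

59, 71, 74, 80, 81, 81, 70, 74, 60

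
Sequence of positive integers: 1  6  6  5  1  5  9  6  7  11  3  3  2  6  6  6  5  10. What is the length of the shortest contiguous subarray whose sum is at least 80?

14

add 1: running sum 1 < 80
add 6: running sum 7 < 80
add 6: running sum 13 < 80
add 5: running sum 18 < 80
add 1: running sum 19 < 80
add 5: running sum 24 < 80
add 9: running sum 33 < 80
add 6: running sum 39 < 80
add 7: running sum 46 < 80
add 11: running sum 57 < 80
add 3: running sum 60 < 80
add 3: running sum 63 < 80
add 2: running sum 65 < 80
add 6: running sum 71 < 80
add 6: running sum 77 < 80
add 6: shortest ending here [6, 6, 5, 1, 5, 9, 6, 7, 11, 3, 3, 2, 6, 6, 6] sum 82, len 15
add 5: shortest ending here [6, 5, 1, 5, 9, 6, 7, 11, 3, 3, 2, 6, 6, 6, 5] sum 81, len 15
add 10: shortest ending here [1, 5, 9, 6, 7, 11, 3, 3, 2, 6, 6, 6, 5, 10] sum 80, len 14
Shortest qualifying length: 14.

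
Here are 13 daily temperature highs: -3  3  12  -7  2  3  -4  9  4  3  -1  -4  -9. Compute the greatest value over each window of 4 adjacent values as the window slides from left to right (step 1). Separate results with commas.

-3 3 12 -7 → max 12
3 12 -7 2 → max 12
12 -7 2 3 → max 12
-7 2 3 -4 → max 3
2 3 -4 9 → max 9
3 -4 9 4 → max 9
-4 9 4 3 → max 9
9 4 3 -1 → max 9
4 3 -1 -4 → max 4
3 -1 -4 -9 → max 3

12, 12, 12, 3, 9, 9, 9, 9, 4, 3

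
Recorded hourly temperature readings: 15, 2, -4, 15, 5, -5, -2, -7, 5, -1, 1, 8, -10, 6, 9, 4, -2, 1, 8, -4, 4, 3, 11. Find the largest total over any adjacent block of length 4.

28

15 2 -4 15 → sum 28
2 -4 15 5 → sum 18
-4 15 5 -5 → sum 11
15 5 -5 -2 → sum 13
5 -5 -2 -7 → sum -9
-5 -2 -7 5 → sum -9
-2 -7 5 -1 → sum -5
-7 5 -1 1 → sum -2
5 -1 1 8 → sum 13
-1 1 8 -10 → sum -2
1 8 -10 6 → sum 5
8 -10 6 9 → sum 13
-10 6 9 4 → sum 9
6 9 4 -2 → sum 17
9 4 -2 1 → sum 12
4 -2 1 8 → sum 11
-2 1 8 -4 → sum 3
1 8 -4 4 → sum 9
8 -4 4 3 → sum 11
-4 4 3 11 → sum 14
Largest of these is 28.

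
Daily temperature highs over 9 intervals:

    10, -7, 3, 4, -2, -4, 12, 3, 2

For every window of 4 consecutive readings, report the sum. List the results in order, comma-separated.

Sliding a size-4 window across the 9 values:
[10, -7, 3, 4] → sum 10
[-7, 3, 4, -2] → sum -2
[3, 4, -2, -4] → sum 1
[4, -2, -4, 12] → sum 10
[-2, -4, 12, 3] → sum 9
[-4, 12, 3, 2] → sum 13

10, -2, 1, 10, 9, 13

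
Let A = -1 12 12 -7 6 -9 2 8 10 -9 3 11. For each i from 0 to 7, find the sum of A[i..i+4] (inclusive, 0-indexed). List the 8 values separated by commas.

Sliding a size-5 window across the 12 values:
[-1, 12, 12, -7, 6] → sum 22
[12, 12, -7, 6, -9] → sum 14
[12, -7, 6, -9, 2] → sum 4
[-7, 6, -9, 2, 8] → sum 0
[6, -9, 2, 8, 10] → sum 17
[-9, 2, 8, 10, -9] → sum 2
[2, 8, 10, -9, 3] → sum 14
[8, 10, -9, 3, 11] → sum 23

22, 14, 4, 0, 17, 2, 14, 23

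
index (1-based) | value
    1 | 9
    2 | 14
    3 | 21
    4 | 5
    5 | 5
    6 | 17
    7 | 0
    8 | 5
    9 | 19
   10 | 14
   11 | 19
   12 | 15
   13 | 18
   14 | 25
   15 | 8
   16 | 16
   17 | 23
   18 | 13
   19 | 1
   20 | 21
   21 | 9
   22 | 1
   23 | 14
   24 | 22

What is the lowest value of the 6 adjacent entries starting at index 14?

Elements at indices 14..19: 25, 8, 16, 23, 13, 1
min(25, 8, 16, 23, 13, 1) = 1

1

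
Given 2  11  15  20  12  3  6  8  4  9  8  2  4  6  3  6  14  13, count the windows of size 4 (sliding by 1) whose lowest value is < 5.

[2, 11, 15, 20] → min 2  < 5 ✓
[11, 15, 20, 12] → min 11
[15, 20, 12, 3] → min 3  < 5 ✓
[20, 12, 3, 6] → min 3  < 5 ✓
[12, 3, 6, 8] → min 3  < 5 ✓
[3, 6, 8, 4] → min 3  < 5 ✓
[6, 8, 4, 9] → min 4  < 5 ✓
[8, 4, 9, 8] → min 4  < 5 ✓
[4, 9, 8, 2] → min 2  < 5 ✓
[9, 8, 2, 4] → min 2  < 5 ✓
[8, 2, 4, 6] → min 2  < 5 ✓
[2, 4, 6, 3] → min 2  < 5 ✓
[4, 6, 3, 6] → min 3  < 5 ✓
[6, 3, 6, 14] → min 3  < 5 ✓
[3, 6, 14, 13] → min 3  < 5 ✓
14 windows satisfy the condition.

14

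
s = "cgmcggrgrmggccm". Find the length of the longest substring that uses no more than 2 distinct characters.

5

[c] 1 distinct, len 1
[c, g] 2 distinct, len 2
[g, m] 2 distinct, len 2
[m, c] 2 distinct, len 2
[c, g] 2 distinct, len 2
[c, g, g] 2 distinct, len 3
[g, g, r] 2 distinct, len 3
[g, g, r, g] 2 distinct, len 4
[g, g, r, g, r] 2 distinct, len 5
[r, m] 2 distinct, len 2
[m, g] 2 distinct, len 2
[m, g, g] 2 distinct, len 3
[g, g, c] 2 distinct, len 3
[g, g, c, c] 2 distinct, len 4
[c, c, m] 2 distinct, len 3
Longest length with ≤2 distinct: 5.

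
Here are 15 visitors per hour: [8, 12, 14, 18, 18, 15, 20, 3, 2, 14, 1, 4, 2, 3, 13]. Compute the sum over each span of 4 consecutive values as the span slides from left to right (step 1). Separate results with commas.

8 12 14 18 → sum 52
12 14 18 18 → sum 62
14 18 18 15 → sum 65
18 18 15 20 → sum 71
18 15 20 3 → sum 56
15 20 3 2 → sum 40
20 3 2 14 → sum 39
3 2 14 1 → sum 20
2 14 1 4 → sum 21
14 1 4 2 → sum 21
1 4 2 3 → sum 10
4 2 3 13 → sum 22

52, 62, 65, 71, 56, 40, 39, 20, 21, 21, 10, 22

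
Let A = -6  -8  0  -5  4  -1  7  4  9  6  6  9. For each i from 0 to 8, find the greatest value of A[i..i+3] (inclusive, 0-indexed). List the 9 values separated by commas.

(-6, -8, 0, -5) → max 0
(-8, 0, -5, 4) → max 4
(0, -5, 4, -1) → max 4
(-5, 4, -1, 7) → max 7
(4, -1, 7, 4) → max 7
(-1, 7, 4, 9) → max 9
(7, 4, 9, 6) → max 9
(4, 9, 6, 6) → max 9
(9, 6, 6, 9) → max 9

0, 4, 4, 7, 7, 9, 9, 9, 9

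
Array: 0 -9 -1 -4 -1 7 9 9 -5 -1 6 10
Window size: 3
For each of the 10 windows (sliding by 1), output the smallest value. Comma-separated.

[0, -9, -1] → min -9
[-9, -1, -4] → min -9
[-1, -4, -1] → min -4
[-4, -1, 7] → min -4
[-1, 7, 9] → min -1
[7, 9, 9] → min 7
[9, 9, -5] → min -5
[9, -5, -1] → min -5
[-5, -1, 6] → min -5
[-1, 6, 10] → min -1

-9, -9, -4, -4, -1, 7, -5, -5, -5, -1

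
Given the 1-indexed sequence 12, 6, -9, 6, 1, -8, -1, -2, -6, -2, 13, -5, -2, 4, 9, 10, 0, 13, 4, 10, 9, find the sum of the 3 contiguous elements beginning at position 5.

-8

Elements at indices 5..7: 1, -8, -1
sum(1, -8, -1) = -8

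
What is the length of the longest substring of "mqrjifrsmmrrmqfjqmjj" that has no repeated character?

add m: [m] len 1
add q: [m, q] len 2
add r: [m, q, r] len 3
add j: [m, q, r, j] len 4
add i: [m, q, r, j, i] len 5
add f: [m, q, r, j, i, f] len 6
add r (repeat r, move left end past it): [j, i, f, r] len 4
add s: [j, i, f, r, s] len 5
add m: [j, i, f, r, s, m] len 6
add m (repeat m, move left end past it): [m] len 1
add r: [m, r] len 2
add r (repeat r, move left end past it): [r] len 1
add m: [r, m] len 2
add q: [r, m, q] len 3
add f: [r, m, q, f] len 4
add j: [r, m, q, f, j] len 5
add q (repeat q, move left end past it): [f, j, q] len 3
add m: [f, j, q, m] len 4
add j (repeat j, move left end past it): [q, m, j] len 3
add j (repeat j, move left end past it): [j] len 1
Longest all-distinct length: 6.

6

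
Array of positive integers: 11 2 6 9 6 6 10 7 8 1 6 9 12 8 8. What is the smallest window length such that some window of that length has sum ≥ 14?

add 11: running sum 11 < 14
add 2: running sum 13 < 14
add 6: shortest ending here [11, 2, 6] sum 19, len 3
add 9: shortest ending here [6, 9] sum 15, len 2
add 6: shortest ending here [9, 6] sum 15, len 2
add 6: shortest ending here [9, 6, 6] sum 21, len 3
add 10: shortest ending here [6, 10] sum 16, len 2
add 7: shortest ending here [10, 7] sum 17, len 2
add 8: shortest ending here [7, 8] sum 15, len 2
add 1: shortest ending here [7, 8, 1] sum 16, len 3
add 6: shortest ending here [8, 1, 6] sum 15, len 3
add 9: shortest ending here [6, 9] sum 15, len 2
add 12: shortest ending here [9, 12] sum 21, len 2
add 8: shortest ending here [12, 8] sum 20, len 2
add 8: shortest ending here [8, 8] sum 16, len 2
Shortest qualifying length: 2.

2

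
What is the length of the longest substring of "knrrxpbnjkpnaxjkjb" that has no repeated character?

7

add k: [k] len 1
add n: [k, n] len 2
add r: [k, n, r] len 3
add r (repeat r, move left end past it): [r] len 1
add x: [r, x] len 2
add p: [r, x, p] len 3
add b: [r, x, p, b] len 4
add n: [r, x, p, b, n] len 5
add j: [r, x, p, b, n, j] len 6
add k: [r, x, p, b, n, j, k] len 7
add p (repeat p, move left end past it): [b, n, j, k, p] len 5
add n (repeat n, move left end past it): [j, k, p, n] len 4
add a: [j, k, p, n, a] len 5
add x: [j, k, p, n, a, x] len 6
add j (repeat j, move left end past it): [k, p, n, a, x, j] len 6
add k (repeat k, move left end past it): [p, n, a, x, j, k] len 6
add j (repeat j, move left end past it): [k, j] len 2
add b: [k, j, b] len 3
Longest all-distinct length: 7.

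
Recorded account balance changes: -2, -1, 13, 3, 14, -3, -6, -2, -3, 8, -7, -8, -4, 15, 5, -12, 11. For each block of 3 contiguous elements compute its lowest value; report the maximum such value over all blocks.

(-2, -1, 13) → min -2
(-1, 13, 3) → min -1
(13, 3, 14) → min 3
(3, 14, -3) → min -3
(14, -3, -6) → min -6
(-3, -6, -2) → min -6
(-6, -2, -3) → min -6
(-2, -3, 8) → min -3
(-3, 8, -7) → min -7
(8, -7, -8) → min -8
(-7, -8, -4) → min -8
(-8, -4, 15) → min -8
(-4, 15, 5) → min -4
(15, 5, -12) → min -12
(5, -12, 11) → min -12
Maximum of these is 3.

3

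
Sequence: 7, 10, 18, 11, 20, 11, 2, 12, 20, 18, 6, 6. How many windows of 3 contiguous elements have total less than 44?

7

7 10 18 → sum 35  < 44 ✓
10 18 11 → sum 39  < 44 ✓
18 11 20 → sum 49
11 20 11 → sum 42  < 44 ✓
20 11 2 → sum 33  < 44 ✓
11 2 12 → sum 25  < 44 ✓
2 12 20 → sum 34  < 44 ✓
12 20 18 → sum 50
20 18 6 → sum 44
18 6 6 → sum 30  < 44 ✓
7 windows satisfy the condition.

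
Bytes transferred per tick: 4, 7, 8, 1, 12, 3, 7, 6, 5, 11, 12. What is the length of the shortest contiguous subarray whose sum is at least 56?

7

add 4: running sum 4 < 56
add 7: running sum 11 < 56
add 8: running sum 19 < 56
add 1: running sum 20 < 56
add 12: running sum 32 < 56
add 3: running sum 35 < 56
add 7: running sum 42 < 56
add 6: running sum 48 < 56
add 5: running sum 53 < 56
end 9: [7, 8, 1, 12, 3, 7, 6, 5, 11] sum 60, len 9
end 10: [12, 3, 7, 6, 5, 11, 12] sum 56, len 7
Shortest qualifying length: 7.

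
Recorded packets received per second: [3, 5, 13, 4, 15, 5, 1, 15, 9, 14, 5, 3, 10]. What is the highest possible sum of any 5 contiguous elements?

46

Window sums for each of the 9 positions:
3 5 13 4 15 → sum 40
5 13 4 15 5 → sum 42
13 4 15 5 1 → sum 38
4 15 5 1 15 → sum 40
15 5 1 15 9 → sum 45
5 1 15 9 14 → sum 44
1 15 9 14 5 → sum 44
15 9 14 5 3 → sum 46
9 14 5 3 10 → sum 41
Highest of these is 46.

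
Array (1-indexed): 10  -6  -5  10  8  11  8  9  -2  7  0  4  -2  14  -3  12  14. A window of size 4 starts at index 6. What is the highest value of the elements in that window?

Elements at indices 6..9: 11, 8, 9, -2
max(11, 8, 9, -2) = 11

11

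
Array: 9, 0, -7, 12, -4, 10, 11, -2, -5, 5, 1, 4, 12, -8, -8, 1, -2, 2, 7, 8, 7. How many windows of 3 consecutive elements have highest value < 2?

2

(9, 0, -7) → max 9
(0, -7, 12) → max 12
(-7, 12, -4) → max 12
(12, -4, 10) → max 12
(-4, 10, 11) → max 11
(10, 11, -2) → max 11
(11, -2, -5) → max 11
(-2, -5, 5) → max 5
(-5, 5, 1) → max 5
(5, 1, 4) → max 5
(1, 4, 12) → max 12
(4, 12, -8) → max 12
(12, -8, -8) → max 12
(-8, -8, 1) → max 1  < 2 ✓
(-8, 1, -2) → max 1  < 2 ✓
(1, -2, 2) → max 2
(-2, 2, 7) → max 7
(2, 7, 8) → max 8
(7, 8, 7) → max 8
2 windows satisfy the condition.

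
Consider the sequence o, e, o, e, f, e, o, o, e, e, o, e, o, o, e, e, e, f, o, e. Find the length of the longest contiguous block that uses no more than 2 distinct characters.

add o: window [o] (1 distinct), len 1
add e: window [o, e] (2 distinct), len 2
add o: window [o, e, o] (2 distinct), len 3
add e: window [o, e, o, e] (2 distinct), len 4
add f: window [e, f] (2 distinct), len 2
add e: window [e, f, e] (2 distinct), len 3
add o: window [e, o] (2 distinct), len 2
add o: window [e, o, o] (2 distinct), len 3
add e: window [e, o, o, e] (2 distinct), len 4
add e: window [e, o, o, e, e] (2 distinct), len 5
add o: window [e, o, o, e, e, o] (2 distinct), len 6
add e: window [e, o, o, e, e, o, e] (2 distinct), len 7
add o: window [e, o, o, e, e, o, e, o] (2 distinct), len 8
add o: window [e, o, o, e, e, o, e, o, o] (2 distinct), len 9
add e: window [e, o, o, e, e, o, e, o, o, e] (2 distinct), len 10
add e: window [e, o, o, e, e, o, e, o, o, e, e] (2 distinct), len 11
add e: window [e, o, o, e, e, o, e, o, o, e, e, e] (2 distinct), len 12
add f: window [e, e, e, f] (2 distinct), len 4
add o: window [f, o] (2 distinct), len 2
add e: window [o, e] (2 distinct), len 2
Longest length with ≤2 distinct: 12.

12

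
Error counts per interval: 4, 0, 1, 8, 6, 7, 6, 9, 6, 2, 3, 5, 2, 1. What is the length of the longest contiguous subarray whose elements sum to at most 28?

Extend to the right; shrink from the left whenever the sum exceeds 28:
→ 4: sum 4, len 1
→ 0: sum 4, len 2
→ 1: sum 5, len 3
→ 8: sum 13, len 4
→ 6: sum 19, len 5
→ 7: sum 26, len 6
→ 6 (dropped 4): sum 28, len 6
→ 9 (dropped 0, 1, 8): sum 28, len 4
→ 6 (dropped 6): sum 28, len 4
→ 2 (dropped 7): sum 23, len 4
→ 3: sum 26, len 5
→ 5 (dropped 6): sum 25, len 5
→ 2: sum 27, len 6
→ 1: sum 28, len 7
Longest length seen: 7.

7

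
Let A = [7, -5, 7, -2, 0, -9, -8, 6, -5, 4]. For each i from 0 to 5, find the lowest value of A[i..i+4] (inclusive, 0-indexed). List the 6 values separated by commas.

7 -5 7 -2 0 → min -5
-5 7 -2 0 -9 → min -9
7 -2 0 -9 -8 → min -9
-2 0 -9 -8 6 → min -9
0 -9 -8 6 -5 → min -9
-9 -8 6 -5 4 → min -9

-5, -9, -9, -9, -9, -9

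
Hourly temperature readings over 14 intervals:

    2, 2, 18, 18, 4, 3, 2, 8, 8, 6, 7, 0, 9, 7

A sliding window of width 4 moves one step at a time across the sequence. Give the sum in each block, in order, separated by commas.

(2, 2, 18, 18) → sum 40
(2, 18, 18, 4) → sum 42
(18, 18, 4, 3) → sum 43
(18, 4, 3, 2) → sum 27
(4, 3, 2, 8) → sum 17
(3, 2, 8, 8) → sum 21
(2, 8, 8, 6) → sum 24
(8, 8, 6, 7) → sum 29
(8, 6, 7, 0) → sum 21
(6, 7, 0, 9) → sum 22
(7, 0, 9, 7) → sum 23

40, 42, 43, 27, 17, 21, 24, 29, 21, 22, 23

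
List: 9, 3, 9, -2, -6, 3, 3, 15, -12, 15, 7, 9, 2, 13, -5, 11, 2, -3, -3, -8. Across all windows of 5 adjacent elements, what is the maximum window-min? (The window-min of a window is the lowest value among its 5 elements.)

Each size-5 window and its min:
(9, 3, 9, -2, -6) → min -6
(3, 9, -2, -6, 3) → min -6
(9, -2, -6, 3, 3) → min -6
(-2, -6, 3, 3, 15) → min -6
(-6, 3, 3, 15, -12) → min -12
(3, 3, 15, -12, 15) → min -12
(3, 15, -12, 15, 7) → min -12
(15, -12, 15, 7, 9) → min -12
(-12, 15, 7, 9, 2) → min -12
(15, 7, 9, 2, 13) → min 2
(7, 9, 2, 13, -5) → min -5
(9, 2, 13, -5, 11) → min -5
(2, 13, -5, 11, 2) → min -5
(13, -5, 11, 2, -3) → min -5
(-5, 11, 2, -3, -3) → min -5
(11, 2, -3, -3, -8) → min -8
Maximum of these is 2.

2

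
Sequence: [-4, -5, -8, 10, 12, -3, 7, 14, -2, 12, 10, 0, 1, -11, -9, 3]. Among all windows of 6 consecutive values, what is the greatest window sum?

-4 -5 -8 10 12 -3 → sum 2
-5 -8 10 12 -3 7 → sum 13
-8 10 12 -3 7 14 → sum 32
10 12 -3 7 14 -2 → sum 38
12 -3 7 14 -2 12 → sum 40
-3 7 14 -2 12 10 → sum 38
7 14 -2 12 10 0 → sum 41
14 -2 12 10 0 1 → sum 35
-2 12 10 0 1 -11 → sum 10
12 10 0 1 -11 -9 → sum 3
10 0 1 -11 -9 3 → sum -6
Greatest of these is 41.

41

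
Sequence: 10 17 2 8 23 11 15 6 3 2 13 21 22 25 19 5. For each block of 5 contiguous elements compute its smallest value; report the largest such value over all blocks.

13

Window mins for each of the 12 positions:
[10, 17, 2, 8, 23] → min 2
[17, 2, 8, 23, 11] → min 2
[2, 8, 23, 11, 15] → min 2
[8, 23, 11, 15, 6] → min 6
[23, 11, 15, 6, 3] → min 3
[11, 15, 6, 3, 2] → min 2
[15, 6, 3, 2, 13] → min 2
[6, 3, 2, 13, 21] → min 2
[3, 2, 13, 21, 22] → min 2
[2, 13, 21, 22, 25] → min 2
[13, 21, 22, 25, 19] → min 13
[21, 22, 25, 19, 5] → min 5
Largest of these is 13.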